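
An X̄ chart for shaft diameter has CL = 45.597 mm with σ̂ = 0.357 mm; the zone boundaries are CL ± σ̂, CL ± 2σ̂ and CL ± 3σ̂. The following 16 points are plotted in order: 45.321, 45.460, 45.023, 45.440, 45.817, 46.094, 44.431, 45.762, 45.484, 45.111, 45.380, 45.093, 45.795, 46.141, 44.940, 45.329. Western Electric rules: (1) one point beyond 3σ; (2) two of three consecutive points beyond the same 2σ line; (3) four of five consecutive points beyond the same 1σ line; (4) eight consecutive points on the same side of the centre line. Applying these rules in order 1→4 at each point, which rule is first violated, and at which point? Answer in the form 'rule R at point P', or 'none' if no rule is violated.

Zone of each point (C = within 1σ̂, B = 1σ̂–2σ̂, A = 2σ̂–3σ̂, * = beyond 3σ̂; sign = side of CL): 1:-C, 2:-C, 3:-B, 4:-C, 5:+C, 6:+B, 7:-*, 8:+C, 9:-C, 10:-B, 11:-C, 12:-B, 13:+C, 14:+B, 15:-B, 16:-C
Rule 1 (one point beyond the 3σ limits) is satisfied at point 7.

rule 1 at point 7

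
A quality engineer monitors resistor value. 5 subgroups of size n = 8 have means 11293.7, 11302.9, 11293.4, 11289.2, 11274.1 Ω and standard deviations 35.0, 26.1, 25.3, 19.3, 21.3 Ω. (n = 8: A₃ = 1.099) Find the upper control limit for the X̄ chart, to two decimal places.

11318.57

X̄̄ = (11293.7 + 11302.9 + 11293.4 + 11289.2 + 11274.1) / 5 = 11290.6600
s̄ = (35.0 + 26.1 + 25.3 + 19.3 + 21.3) / 5 = 25.4000
UCL = X̄̄ + A₃·s̄ = 11290.6600 + 1.099 × 25.4000 = 11318.5746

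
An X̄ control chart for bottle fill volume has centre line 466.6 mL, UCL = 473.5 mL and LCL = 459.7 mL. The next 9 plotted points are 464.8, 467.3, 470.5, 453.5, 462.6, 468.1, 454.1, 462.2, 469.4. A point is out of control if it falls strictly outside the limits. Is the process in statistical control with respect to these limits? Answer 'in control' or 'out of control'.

out of control

Compare each point to [459.7, 473.5]: sample 4 = 453.5 < LCL; sample 7 = 454.1 < LCL.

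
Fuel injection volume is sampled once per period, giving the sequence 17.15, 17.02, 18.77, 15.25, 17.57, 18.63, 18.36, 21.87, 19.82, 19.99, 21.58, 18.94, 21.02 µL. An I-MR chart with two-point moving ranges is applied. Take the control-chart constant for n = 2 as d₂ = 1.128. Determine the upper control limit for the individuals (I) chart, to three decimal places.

X̄ = (17.15 + 17.02 + 18.77 + 15.25 + 17.57 + 18.63 + 18.36 + 21.87 + 19.82 + 19.99 + 21.58 + 18.94 + 21.02) / 13 = 18.9208
Moving ranges: 0.13, 1.75, 3.52, 2.32, 1.06, 0.27, 3.51, 2.05, 0.17, 1.59, 2.64, 2.08; M̄R̄ = 21.0900 / 12 = 1.7575
UCL = X̄ + 3·M̄R̄/d₂ = 18.9208 + 3 × 1.7575 / 1.128 = 23.5950

23.595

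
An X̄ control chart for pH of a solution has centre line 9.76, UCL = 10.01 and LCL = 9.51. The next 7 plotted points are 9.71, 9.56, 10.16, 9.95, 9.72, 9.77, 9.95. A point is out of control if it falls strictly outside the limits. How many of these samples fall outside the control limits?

Compare each point to [9.51, 10.01]: sample 3 = 10.16 > UCL.

1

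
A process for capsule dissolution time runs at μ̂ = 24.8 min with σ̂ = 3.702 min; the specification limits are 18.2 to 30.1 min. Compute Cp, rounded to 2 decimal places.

0.54

Cp = (USL − LSL) / (6σ̂) = (30.1 − 18.2) / (6 × 3.702) = 11.9000 / 22.2120 = 0.5357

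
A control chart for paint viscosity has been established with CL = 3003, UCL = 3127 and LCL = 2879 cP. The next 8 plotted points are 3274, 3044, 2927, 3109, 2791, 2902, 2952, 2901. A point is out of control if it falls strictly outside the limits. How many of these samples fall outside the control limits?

2

Compare each point to [2879, 3127]: sample 1 = 3274 > UCL; sample 5 = 2791 < LCL.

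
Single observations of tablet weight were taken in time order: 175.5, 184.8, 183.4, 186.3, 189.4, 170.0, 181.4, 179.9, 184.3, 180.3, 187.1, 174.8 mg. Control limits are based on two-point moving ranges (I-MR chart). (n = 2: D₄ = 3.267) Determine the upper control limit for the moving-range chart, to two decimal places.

22.72

Moving ranges: 9.3, 1.4, 2.9, 3.1, 19.4, 11.4, 1.5, 4.4, 4.0, 6.8, 12.3; M̄R̄ = 76.5000 / 11 = 6.9545
UCL_MR = D₄·M̄R̄ = 3.267 × 6.9545 = 22.7205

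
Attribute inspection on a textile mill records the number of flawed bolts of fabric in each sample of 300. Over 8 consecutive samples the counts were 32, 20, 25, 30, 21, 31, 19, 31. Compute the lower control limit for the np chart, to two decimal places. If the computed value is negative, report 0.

p̄ = Σdᵢ / (k·n) = 209 / (8 × 300) = 0.08708
LCL = np̄ − 3·√(np̄(1−p̄)) = 26.1250 − 3 × 4.8836 = 11.4741

11.47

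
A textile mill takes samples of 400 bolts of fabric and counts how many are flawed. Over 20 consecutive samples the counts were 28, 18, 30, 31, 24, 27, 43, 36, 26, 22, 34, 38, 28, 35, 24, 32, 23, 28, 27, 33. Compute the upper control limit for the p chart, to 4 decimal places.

0.1125

p̄ = Σdᵢ / (k·n) = 587 / (20 × 400) = 0.07337
UCL = p̄ + 3·√(p̄(1−p̄)/n) = 0.07337 + 3 × √(0.07337×0.92663/400) = 0.07337 + 3 × 0.01304 = 0.11249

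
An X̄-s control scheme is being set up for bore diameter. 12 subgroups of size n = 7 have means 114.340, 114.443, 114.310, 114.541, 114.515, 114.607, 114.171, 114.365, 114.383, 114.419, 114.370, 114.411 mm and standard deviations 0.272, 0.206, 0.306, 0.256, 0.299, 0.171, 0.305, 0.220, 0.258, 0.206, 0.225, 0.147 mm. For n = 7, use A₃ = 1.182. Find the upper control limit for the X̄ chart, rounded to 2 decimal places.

114.69

X̄̄ = (114.340 + 114.443 + 114.310 + 114.541 + 114.515 + 114.607 + 114.171 + 114.365 + 114.383 + 114.419 + 114.370 + 114.411) / 12 = 114.4062
s̄ = (0.272 + 0.206 + 0.306 + 0.256 + 0.299 + 0.171 + 0.305 + 0.220 + 0.258 + 0.206 + 0.225 + 0.147) / 12 = 0.2392
UCL = X̄̄ + A₃·s̄ = 114.4062 + 1.182 × 0.2392 = 114.6890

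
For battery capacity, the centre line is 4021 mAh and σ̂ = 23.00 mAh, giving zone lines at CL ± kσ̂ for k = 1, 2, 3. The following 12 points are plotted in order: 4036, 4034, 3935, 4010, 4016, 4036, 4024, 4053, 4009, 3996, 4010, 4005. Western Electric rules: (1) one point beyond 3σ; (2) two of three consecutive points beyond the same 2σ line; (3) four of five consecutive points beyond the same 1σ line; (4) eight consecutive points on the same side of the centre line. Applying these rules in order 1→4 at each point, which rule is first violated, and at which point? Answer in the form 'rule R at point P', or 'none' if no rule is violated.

Zone of each point (C = within 1σ̂, B = 1σ̂–2σ̂, A = 2σ̂–3σ̂, * = beyond 3σ̂; sign = side of CL): 1:+C, 2:+C, 3:-*, 4:-C, 5:-C, 6:+C, 7:+C, 8:+B, 9:-C, 10:-B, 11:-C, 12:-C
Rule 1 (one point beyond the 3σ limits) is satisfied at point 3.

rule 1 at point 3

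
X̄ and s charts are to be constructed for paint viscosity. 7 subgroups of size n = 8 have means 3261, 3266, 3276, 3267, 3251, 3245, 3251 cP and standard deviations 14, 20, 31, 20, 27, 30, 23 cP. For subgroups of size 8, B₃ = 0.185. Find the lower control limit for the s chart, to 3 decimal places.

4.361

s̄ = (14 + 20 + 31 + 20 + 27 + 30 + 23) / 7 = 23.5714
LCL_s = B₃·s̄ = 0.185 × 23.5714 = 4.3607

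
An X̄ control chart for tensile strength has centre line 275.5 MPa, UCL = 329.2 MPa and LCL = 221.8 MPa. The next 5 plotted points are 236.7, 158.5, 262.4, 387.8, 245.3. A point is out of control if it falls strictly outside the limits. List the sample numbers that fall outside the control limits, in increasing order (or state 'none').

2, 4

Compare each point to [221.8, 329.2]: sample 2 = 158.5 < LCL; sample 4 = 387.8 > UCL.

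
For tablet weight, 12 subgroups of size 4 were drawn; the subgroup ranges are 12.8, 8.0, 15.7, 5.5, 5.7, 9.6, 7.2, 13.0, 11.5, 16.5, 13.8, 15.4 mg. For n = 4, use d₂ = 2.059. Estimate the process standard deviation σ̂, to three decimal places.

R̄ = (12.8 + 8.0 + 15.7 + 5.5 + 5.7 + 9.6 + 7.2 + 13.0 + 11.5 + 16.5 + 13.8 + 15.4) / 12 = 11.2250
σ̂ = R̄ / d₂ = 11.2250 / 2.059 = 5.4517

5.452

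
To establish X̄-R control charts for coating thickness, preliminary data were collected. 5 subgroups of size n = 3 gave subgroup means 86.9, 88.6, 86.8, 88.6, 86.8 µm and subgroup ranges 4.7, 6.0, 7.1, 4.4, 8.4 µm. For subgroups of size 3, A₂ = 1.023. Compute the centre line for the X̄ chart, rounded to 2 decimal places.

87.54

X̄̄ = (86.9 + 88.6 + 86.8 + 88.6 + 86.8) / 5 = 437.7000 / 5 = 87.5400
CL = X̄̄ = 87.5400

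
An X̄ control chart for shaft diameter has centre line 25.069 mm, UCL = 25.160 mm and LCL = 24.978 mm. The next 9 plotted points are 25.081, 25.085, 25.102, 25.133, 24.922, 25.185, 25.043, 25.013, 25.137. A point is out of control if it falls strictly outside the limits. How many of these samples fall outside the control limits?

Compare each point to [24.978, 25.160]: sample 5 = 24.922 < LCL; sample 6 = 25.185 > UCL.

2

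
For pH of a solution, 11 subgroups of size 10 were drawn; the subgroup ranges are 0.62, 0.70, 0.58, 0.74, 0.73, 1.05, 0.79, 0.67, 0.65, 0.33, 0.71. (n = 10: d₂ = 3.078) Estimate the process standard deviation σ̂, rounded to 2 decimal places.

R̄ = (0.62 + 0.70 + 0.58 + 0.74 + 0.73 + 1.05 + 0.79 + 0.67 + 0.65 + 0.33 + 0.71) / 11 = 0.6882
σ̂ = R̄ / d₂ = 0.6882 / 3.078 = 0.2236

0.22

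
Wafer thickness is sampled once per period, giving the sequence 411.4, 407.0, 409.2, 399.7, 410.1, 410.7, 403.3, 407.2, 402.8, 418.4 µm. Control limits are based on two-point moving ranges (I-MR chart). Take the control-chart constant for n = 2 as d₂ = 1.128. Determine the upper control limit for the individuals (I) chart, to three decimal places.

425.238

X̄ = (411.4 + 407.0 + 409.2 + 399.7 + 410.1 + 410.7 + 403.3 + 407.2 + 402.8 + 418.4) / 10 = 407.9800
Moving ranges: 4.4, 2.2, 9.5, 10.4, 0.6, 7.4, 3.9, 4.4, 15.6; M̄R̄ = 58.4000 / 9 = 6.4889
UCL = X̄ + 3·M̄R̄/d₂ = 407.9800 + 3 × 6.4889 / 1.128 = 425.2377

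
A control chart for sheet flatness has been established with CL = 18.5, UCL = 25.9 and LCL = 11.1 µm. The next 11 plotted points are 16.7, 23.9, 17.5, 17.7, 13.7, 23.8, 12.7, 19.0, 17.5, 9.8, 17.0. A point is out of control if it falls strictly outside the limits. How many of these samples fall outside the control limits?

Compare each point to [11.1, 25.9]: sample 10 = 9.8 < LCL.

1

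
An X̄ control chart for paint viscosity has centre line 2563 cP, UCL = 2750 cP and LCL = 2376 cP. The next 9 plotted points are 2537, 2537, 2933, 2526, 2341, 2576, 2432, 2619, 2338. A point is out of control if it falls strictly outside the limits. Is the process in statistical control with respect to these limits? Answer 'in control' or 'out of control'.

out of control

Compare each point to [2376, 2750]: sample 3 = 2933 > UCL; sample 5 = 2341 < LCL; sample 9 = 2338 < LCL.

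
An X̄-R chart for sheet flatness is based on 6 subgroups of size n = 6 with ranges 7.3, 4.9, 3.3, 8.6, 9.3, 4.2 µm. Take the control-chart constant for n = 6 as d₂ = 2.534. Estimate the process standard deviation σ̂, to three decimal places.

R̄ = (7.3 + 4.9 + 3.3 + 8.6 + 9.3 + 4.2) / 6 = 6.2667
σ̂ = R̄ / d₂ = 6.2667 / 2.534 = 2.4730

2.473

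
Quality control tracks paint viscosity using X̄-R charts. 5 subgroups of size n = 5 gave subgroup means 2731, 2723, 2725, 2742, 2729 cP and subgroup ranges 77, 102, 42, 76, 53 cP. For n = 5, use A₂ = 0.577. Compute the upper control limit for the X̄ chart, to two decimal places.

2770.39

X̄̄ = (2731 + 2723 + 2725 + 2742 + 2729) / 5 = 13650.0000 / 5 = 2730.0000
R̄ = (77 + 102 + 42 + 76 + 53) / 5 = 350.0000 / 5 = 70.0000
UCL = X̄̄ + A₂·R̄ = 2730.0000 + 0.577 × 70.0000 = 2770.3900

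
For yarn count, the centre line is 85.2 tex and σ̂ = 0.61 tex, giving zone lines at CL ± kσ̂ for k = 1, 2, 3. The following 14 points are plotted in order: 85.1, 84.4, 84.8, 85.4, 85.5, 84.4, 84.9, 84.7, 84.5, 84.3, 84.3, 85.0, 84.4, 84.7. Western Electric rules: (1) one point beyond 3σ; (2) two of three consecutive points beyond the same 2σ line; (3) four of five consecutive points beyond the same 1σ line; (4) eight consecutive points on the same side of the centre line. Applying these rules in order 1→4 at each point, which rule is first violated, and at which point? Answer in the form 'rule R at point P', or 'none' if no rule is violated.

Zone of each point (C = within 1σ̂, B = 1σ̂–2σ̂, A = 2σ̂–3σ̂, * = beyond 3σ̂; sign = side of CL): 1:-C, 2:-B, 3:-C, 4:+C, 5:+C, 6:-B, 7:-C, 8:-C, 9:-B, 10:-B, 11:-B, 12:-C, 13:-B, 14:-C
Rule 3 (four of five consecutive points beyond the same 1σ limit) is satisfied at point 13.

rule 3 at point 13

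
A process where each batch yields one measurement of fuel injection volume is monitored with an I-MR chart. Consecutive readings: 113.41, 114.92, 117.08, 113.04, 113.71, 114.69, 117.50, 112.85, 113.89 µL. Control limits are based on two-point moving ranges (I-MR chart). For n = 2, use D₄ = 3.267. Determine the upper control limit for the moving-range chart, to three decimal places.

Moving ranges: 1.51, 2.16, 4.04, 0.67, 0.98, 2.81, 4.65, 1.04; M̄R̄ = 17.8600 / 8 = 2.2325
UCL_MR = D₄·M̄R̄ = 3.267 × 2.2325 = 7.2936

7.294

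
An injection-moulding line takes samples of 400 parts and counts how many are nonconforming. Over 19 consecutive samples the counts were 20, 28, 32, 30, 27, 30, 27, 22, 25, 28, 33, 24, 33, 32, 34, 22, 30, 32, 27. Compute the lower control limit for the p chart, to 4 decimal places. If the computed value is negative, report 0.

0.0321

p̄ = Σdᵢ / (k·n) = 536 / (19 × 400) = 0.07053
LCL = p̄ − 3·√(p̄(1−p̄)/n) = 0.07053 − 3 × 0.01280 = 0.03212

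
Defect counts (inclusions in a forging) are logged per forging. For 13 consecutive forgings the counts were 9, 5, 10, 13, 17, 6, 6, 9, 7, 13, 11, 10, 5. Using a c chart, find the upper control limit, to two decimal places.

c̄ = (9 + 5 + 10 + 13 + 17 + 6 + 6 + 9 + 7 + 13 + 11 + 10 + 5) / 13 = 121 / 13 = 9.3077
UCL = c̄ + 3√c̄ = 9.3077 + 3 × √9.3077 = 9.3077 + 3 × 3.0509 = 18.4602

18.46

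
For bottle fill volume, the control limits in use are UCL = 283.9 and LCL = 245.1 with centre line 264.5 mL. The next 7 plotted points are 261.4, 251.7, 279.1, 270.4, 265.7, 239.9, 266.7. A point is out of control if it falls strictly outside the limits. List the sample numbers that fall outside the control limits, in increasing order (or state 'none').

Compare each point to [245.1, 283.9]: sample 6 = 239.9 < LCL.

6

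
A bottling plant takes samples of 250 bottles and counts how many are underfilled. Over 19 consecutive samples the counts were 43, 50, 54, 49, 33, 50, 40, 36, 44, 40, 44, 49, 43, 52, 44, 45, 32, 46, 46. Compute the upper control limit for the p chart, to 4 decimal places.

p̄ = Σdᵢ / (k·n) = 840 / (19 × 250) = 0.17684
UCL = p̄ + 3·√(p̄(1−p̄)/n) = 0.17684 + 3 × √(0.17684×0.82316/250) = 0.17684 + 3 × 0.02413 = 0.24923

0.2492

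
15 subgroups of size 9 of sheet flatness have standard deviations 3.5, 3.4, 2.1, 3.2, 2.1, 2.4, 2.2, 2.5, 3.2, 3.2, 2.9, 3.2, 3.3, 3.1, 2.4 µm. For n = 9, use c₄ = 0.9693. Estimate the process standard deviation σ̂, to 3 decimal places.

2.937

s̄ = (3.5 + 3.4 + 2.1 + 3.2 + 2.1 + 2.4 + 2.2 + 2.5 + 3.2 + 3.2 + 2.9 + 3.2 + 3.3 + 3.1 + 2.4) / 15 = 2.8467
σ̂ = s̄ / c₄ = 2.8467 / 0.9693 = 2.9368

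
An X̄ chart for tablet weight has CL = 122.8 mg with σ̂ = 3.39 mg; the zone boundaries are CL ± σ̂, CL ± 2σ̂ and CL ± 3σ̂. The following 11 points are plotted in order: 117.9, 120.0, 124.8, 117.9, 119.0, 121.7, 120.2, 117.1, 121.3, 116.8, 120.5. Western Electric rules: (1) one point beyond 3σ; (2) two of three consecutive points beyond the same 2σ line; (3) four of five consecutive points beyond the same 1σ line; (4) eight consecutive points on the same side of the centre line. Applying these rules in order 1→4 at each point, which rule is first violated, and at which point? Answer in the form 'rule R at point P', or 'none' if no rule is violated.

Zone of each point (C = within 1σ̂, B = 1σ̂–2σ̂, A = 2σ̂–3σ̂, * = beyond 3σ̂; sign = side of CL): 1:-B, 2:-C, 3:+C, 4:-B, 5:-B, 6:-C, 7:-C, 8:-B, 9:-C, 10:-B, 11:-C
Rule 4 (eight consecutive points on the same side of the centre line) is satisfied at point 11.

rule 4 at point 11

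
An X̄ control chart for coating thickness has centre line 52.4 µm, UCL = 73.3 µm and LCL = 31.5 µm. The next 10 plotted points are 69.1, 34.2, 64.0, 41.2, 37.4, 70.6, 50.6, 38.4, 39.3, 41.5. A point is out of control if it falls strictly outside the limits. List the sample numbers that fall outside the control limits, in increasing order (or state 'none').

All 10 points lie within [31.5, 73.3].

none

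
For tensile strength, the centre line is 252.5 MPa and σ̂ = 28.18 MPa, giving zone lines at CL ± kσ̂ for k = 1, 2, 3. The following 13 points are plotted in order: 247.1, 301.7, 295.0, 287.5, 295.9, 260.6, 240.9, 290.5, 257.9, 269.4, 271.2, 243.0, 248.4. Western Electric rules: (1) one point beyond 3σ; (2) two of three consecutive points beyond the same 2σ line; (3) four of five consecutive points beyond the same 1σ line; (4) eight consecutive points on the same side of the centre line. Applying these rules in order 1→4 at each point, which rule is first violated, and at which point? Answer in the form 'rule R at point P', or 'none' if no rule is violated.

Zone of each point (C = within 1σ̂, B = 1σ̂–2σ̂, A = 2σ̂–3σ̂, * = beyond 3σ̂; sign = side of CL): 1:-C, 2:+B, 3:+B, 4:+B, 5:+B, 6:+C, 7:-C, 8:+B, 9:+C, 10:+C, 11:+C, 12:-C, 13:-C
Rule 3 (four of five consecutive points beyond the same 1σ limit) is satisfied at point 5.

rule 3 at point 5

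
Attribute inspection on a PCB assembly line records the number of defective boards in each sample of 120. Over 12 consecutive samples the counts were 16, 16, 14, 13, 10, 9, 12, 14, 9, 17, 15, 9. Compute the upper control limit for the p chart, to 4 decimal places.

p̄ = Σdᵢ / (k·n) = 154 / (12 × 120) = 0.10694
UCL = p̄ + 3·√(p̄(1−p̄)/n) = 0.10694 + 3 × √(0.10694×0.89306/120) = 0.10694 + 3 × 0.02821 = 0.19158

0.1916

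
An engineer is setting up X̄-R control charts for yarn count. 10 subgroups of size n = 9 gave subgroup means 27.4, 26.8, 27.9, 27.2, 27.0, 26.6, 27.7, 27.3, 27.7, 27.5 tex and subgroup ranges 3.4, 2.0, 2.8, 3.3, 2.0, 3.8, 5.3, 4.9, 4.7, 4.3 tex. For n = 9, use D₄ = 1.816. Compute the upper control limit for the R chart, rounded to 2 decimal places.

R̄ = (3.4 + 2.0 + 2.8 + 3.3 + 2.0 + 3.8 + 5.3 + 4.9 + 4.7 + 4.3) / 10 = 36.5000 / 10 = 3.6500
UCL_R = D₄·R̄ = 1.816 × 3.6500 = 6.6284

6.63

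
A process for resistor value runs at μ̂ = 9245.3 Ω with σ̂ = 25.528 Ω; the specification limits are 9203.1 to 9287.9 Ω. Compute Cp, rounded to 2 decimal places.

0.55

Cp = (USL − LSL) / (6σ̂) = (9287.9 − 9203.1) / (6 × 25.528) = 84.8000 / 153.1680 = 0.5536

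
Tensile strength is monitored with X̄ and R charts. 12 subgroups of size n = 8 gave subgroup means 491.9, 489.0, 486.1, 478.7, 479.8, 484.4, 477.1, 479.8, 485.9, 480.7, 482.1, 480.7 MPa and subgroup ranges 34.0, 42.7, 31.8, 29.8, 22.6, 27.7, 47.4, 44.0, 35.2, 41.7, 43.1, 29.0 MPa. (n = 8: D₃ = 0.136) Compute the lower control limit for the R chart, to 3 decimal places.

4.862

R̄ = (34.0 + 42.7 + 31.8 + 29.8 + 22.6 + 27.7 + 47.4 + 44.0 + 35.2 + 41.7 + 43.1 + 29.0) / 12 = 429.0000 / 12 = 35.7500
LCL_R = D₃·R̄ = 0.136 × 35.7500 = 4.8620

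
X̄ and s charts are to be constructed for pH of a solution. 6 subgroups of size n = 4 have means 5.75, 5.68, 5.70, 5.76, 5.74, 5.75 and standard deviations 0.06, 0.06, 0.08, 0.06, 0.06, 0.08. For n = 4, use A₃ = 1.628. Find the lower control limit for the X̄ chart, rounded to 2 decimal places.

5.62

X̄̄ = (5.75 + 5.68 + 5.70 + 5.76 + 5.74 + 5.75) / 6 = 5.7300
s̄ = (0.06 + 0.06 + 0.08 + 0.06 + 0.06 + 0.08) / 6 = 0.0667
LCL = X̄̄ − A₃·s̄ = 5.7300 − 1.628 × 0.0667 = 5.6215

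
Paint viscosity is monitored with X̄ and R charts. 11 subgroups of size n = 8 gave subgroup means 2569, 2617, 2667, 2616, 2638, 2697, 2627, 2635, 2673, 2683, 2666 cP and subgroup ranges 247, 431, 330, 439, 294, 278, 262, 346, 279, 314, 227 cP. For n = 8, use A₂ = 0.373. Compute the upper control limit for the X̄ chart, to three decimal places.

2761.248

X̄̄ = (2569 + 2617 + 2667 + 2616 + 2638 + 2697 + 2627 + 2635 + 2673 + 2683 + 2666) / 11 = 29088.0000 / 11 = 2644.3636
R̄ = (247 + 431 + 330 + 439 + 294 + 278 + 262 + 346 + 279 + 314 + 227) / 11 = 3447.0000 / 11 = 313.3636
UCL = X̄̄ + A₂·R̄ = 2644.3636 + 0.373 × 313.3636 = 2761.2483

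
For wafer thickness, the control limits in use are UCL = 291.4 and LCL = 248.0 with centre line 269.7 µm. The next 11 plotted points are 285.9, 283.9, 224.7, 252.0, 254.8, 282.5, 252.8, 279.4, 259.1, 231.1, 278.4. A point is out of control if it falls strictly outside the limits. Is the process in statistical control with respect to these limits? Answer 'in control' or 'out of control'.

Compare each point to [248.0, 291.4]: sample 3 = 224.7 < LCL; sample 10 = 231.1 < LCL.

out of control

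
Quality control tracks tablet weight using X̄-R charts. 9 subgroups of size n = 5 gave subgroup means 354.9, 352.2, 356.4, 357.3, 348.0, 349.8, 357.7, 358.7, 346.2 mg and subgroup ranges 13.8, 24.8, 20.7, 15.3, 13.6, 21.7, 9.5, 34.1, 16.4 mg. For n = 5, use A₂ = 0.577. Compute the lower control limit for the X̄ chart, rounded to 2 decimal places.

342.57

X̄̄ = (354.9 + 352.2 + 356.4 + 357.3 + 348.0 + 349.8 + 357.7 + 358.7 + 346.2) / 9 = 3181.2000 / 9 = 353.4667
R̄ = (13.8 + 24.8 + 20.7 + 15.3 + 13.6 + 21.7 + 9.5 + 34.1 + 16.4) / 9 = 169.9000 / 9 = 18.8778
LCL = X̄̄ − A₂·R̄ = 353.4667 − 0.577 × 18.8778 = 342.5742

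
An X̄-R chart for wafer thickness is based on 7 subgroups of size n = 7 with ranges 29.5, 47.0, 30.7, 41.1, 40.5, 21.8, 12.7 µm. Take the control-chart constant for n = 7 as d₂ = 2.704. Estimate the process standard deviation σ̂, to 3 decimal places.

R̄ = (29.5 + 47.0 + 30.7 + 41.1 + 40.5 + 21.8 + 12.7) / 7 = 31.9000
σ̂ = R̄ / d₂ = 31.9000 / 2.704 = 11.7973

11.797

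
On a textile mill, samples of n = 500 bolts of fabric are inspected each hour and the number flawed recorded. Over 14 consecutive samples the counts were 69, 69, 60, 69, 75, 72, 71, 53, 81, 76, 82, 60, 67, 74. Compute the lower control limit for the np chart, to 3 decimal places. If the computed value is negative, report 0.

46.600

p̄ = Σdᵢ / (k·n) = 978 / (14 × 500) = 0.13971
LCL = np̄ − 3·√(np̄(1−p̄)) = 69.8571 − 3 × 7.7522 = 46.6004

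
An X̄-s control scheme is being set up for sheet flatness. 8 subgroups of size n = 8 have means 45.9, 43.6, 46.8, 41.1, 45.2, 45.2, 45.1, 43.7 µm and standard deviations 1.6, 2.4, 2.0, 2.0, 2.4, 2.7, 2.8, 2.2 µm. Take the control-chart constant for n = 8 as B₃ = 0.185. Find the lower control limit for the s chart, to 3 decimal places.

0.419

s̄ = (1.6 + 2.4 + 2.0 + 2.0 + 2.4 + 2.7 + 2.8 + 2.2) / 8 = 2.2625
LCL_s = B₃·s̄ = 0.185 × 2.2625 = 0.4186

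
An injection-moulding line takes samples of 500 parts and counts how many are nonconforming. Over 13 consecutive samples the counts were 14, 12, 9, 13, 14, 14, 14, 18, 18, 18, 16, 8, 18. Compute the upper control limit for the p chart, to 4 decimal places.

p̄ = Σdᵢ / (k·n) = 186 / (13 × 500) = 0.02862
UCL = p̄ + 3·√(p̄(1−p̄)/n) = 0.02862 + 3 × √(0.02862×0.97138/500) = 0.02862 + 3 × 0.00746 = 0.05098

0.0510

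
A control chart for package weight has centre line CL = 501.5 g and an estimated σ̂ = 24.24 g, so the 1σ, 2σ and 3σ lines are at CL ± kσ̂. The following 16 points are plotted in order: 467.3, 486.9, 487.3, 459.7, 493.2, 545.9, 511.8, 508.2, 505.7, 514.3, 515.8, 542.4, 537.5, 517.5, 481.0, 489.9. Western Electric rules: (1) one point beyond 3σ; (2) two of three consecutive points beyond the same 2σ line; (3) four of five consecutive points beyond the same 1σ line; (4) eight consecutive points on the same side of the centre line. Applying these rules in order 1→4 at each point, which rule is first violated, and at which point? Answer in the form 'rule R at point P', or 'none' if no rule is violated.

rule 4 at point 13

Zone of each point (C = within 1σ̂, B = 1σ̂–2σ̂, A = 2σ̂–3σ̂, * = beyond 3σ̂; sign = side of CL): 1:-B, 2:-C, 3:-C, 4:-B, 5:-C, 6:+B, 7:+C, 8:+C, 9:+C, 10:+C, 11:+C, 12:+B, 13:+B, 14:+C, 15:-C, 16:-C
Rule 4 (eight consecutive points on the same side of the centre line) is satisfied at point 13.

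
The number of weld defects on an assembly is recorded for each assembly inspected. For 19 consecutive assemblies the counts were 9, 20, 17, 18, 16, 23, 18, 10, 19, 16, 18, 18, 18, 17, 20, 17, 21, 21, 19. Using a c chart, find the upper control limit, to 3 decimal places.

c̄ = (9 + 20 + 17 + 18 + 16 + 23 + 18 + 10 + 19 + 16 + 18 + 18 + 18 + 17 + 20 + 17 + 21 + 21 + 19) / 19 = 335 / 19 = 17.6316
UCL = c̄ + 3√c̄ = 17.6316 + 3 × √17.6316 = 17.6316 + 3 × 4.1990 = 30.2286

30.229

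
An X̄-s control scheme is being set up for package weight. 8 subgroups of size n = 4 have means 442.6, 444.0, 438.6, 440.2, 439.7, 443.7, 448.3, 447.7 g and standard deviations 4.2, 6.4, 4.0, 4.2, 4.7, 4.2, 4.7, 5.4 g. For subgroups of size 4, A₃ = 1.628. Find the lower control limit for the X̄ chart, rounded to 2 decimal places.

X̄̄ = (442.6 + 444.0 + 438.6 + 440.2 + 439.7 + 443.7 + 448.3 + 447.7) / 8 = 443.1000
s̄ = (4.2 + 6.4 + 4.0 + 4.2 + 4.7 + 4.2 + 4.7 + 5.4) / 8 = 4.7250
LCL = X̄̄ − A₃·s̄ = 443.1000 − 1.628 × 4.7250 = 435.4077

435.41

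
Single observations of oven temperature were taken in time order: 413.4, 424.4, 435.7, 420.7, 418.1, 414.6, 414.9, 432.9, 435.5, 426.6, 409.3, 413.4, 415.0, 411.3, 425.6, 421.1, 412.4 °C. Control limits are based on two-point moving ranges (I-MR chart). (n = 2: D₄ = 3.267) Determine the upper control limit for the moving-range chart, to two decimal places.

26.01

Moving ranges: 11.0, 11.3, 15.0, 2.6, 3.5, 0.3, 18.0, 2.6, 8.9, 17.3, 4.1, 1.6, 3.7, 14.3, 4.5, 8.7; M̄R̄ = 127.4000 / 16 = 7.9625
UCL_MR = D₄·M̄R̄ = 3.267 × 7.9625 = 26.0135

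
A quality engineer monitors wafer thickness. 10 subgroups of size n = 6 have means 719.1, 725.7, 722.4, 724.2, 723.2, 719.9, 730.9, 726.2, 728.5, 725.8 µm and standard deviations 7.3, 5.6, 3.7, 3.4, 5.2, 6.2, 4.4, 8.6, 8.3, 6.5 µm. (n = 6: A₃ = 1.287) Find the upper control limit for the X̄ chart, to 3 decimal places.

732.209

X̄̄ = (719.1 + 725.7 + 722.4 + 724.2 + 723.2 + 719.9 + 730.9 + 726.2 + 728.5 + 725.8) / 10 = 724.5900
s̄ = (7.3 + 5.6 + 3.7 + 3.4 + 5.2 + 6.2 + 4.4 + 8.6 + 8.3 + 6.5) / 10 = 5.9200
UCL = X̄̄ + A₃·s̄ = 724.5900 + 1.287 × 5.9200 = 732.2090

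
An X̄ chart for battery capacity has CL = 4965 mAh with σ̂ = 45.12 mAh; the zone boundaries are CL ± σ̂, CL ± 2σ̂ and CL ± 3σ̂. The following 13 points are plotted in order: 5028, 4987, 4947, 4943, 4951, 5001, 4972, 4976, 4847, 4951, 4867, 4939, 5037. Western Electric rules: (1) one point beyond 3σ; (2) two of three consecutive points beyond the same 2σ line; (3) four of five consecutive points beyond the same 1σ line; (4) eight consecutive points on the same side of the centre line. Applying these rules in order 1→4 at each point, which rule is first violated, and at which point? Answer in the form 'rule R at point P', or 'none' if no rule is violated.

Zone of each point (C = within 1σ̂, B = 1σ̂–2σ̂, A = 2σ̂–3σ̂, * = beyond 3σ̂; sign = side of CL): 1:+B, 2:+C, 3:-C, 4:-C, 5:-C, 6:+C, 7:+C, 8:+C, 9:-A, 10:-C, 11:-A, 12:-C, 13:+B
Rule 2 (two of three consecutive points beyond the same 2σ limit) is satisfied at point 11.

rule 2 at point 11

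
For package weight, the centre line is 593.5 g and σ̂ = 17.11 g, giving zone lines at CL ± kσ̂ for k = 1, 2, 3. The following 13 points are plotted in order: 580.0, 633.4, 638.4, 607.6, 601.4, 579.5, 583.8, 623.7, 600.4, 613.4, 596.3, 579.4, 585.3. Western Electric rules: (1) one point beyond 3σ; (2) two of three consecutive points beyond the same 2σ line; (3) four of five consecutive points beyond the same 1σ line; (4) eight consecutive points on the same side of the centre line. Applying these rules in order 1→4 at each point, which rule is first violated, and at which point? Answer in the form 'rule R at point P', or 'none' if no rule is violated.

Zone of each point (C = within 1σ̂, B = 1σ̂–2σ̂, A = 2σ̂–3σ̂, * = beyond 3σ̂; sign = side of CL): 1:-C, 2:+A, 3:+A, 4:+C, 5:+C, 6:-C, 7:-C, 8:+B, 9:+C, 10:+B, 11:+C, 12:-C, 13:-C
Rule 2 (two of three consecutive points beyond the same 2σ limit) is satisfied at point 3.

rule 2 at point 3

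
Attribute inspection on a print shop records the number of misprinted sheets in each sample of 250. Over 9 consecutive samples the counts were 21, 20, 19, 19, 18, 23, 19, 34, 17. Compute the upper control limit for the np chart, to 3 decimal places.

p̄ = Σdᵢ / (k·n) = 190 / (9 × 250) = 0.08444
UCL = np̄ + 3·√(np̄(1−p̄)) = 21.1111 + 3 × √(21.1111×0.91556) = 21.1111 + 3 × 4.3964 = 34.3003

34.300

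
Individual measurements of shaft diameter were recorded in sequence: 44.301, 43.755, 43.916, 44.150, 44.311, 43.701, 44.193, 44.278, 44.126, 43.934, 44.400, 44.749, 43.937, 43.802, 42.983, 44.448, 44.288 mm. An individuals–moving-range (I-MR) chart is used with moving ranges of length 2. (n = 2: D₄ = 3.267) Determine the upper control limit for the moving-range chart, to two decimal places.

1.40

Moving ranges: 0.546, 0.161, 0.234, 0.161, 0.610, 0.492, 0.085, 0.152, 0.192, 0.466, 0.349, 0.812, 0.135, 0.819, 1.465, 0.160; M̄R̄ = 6.8390 / 16 = 0.4274
UCL_MR = D₄·M̄R̄ = 3.267 × 0.4274 = 1.3964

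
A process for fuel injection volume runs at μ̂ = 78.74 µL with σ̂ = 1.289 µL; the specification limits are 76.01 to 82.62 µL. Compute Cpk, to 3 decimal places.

Cpu = (USL − μ̂) / (3σ̂) = (82.62 − 78.74) / (3 × 1.289) = 1.0034; Cpl = (μ̂ − LSL) / (3σ̂) = (78.74 − 76.01) / (3 × 1.289) = 0.7060; Cpk = min(Cpu, Cpl) = 0.7060

0.706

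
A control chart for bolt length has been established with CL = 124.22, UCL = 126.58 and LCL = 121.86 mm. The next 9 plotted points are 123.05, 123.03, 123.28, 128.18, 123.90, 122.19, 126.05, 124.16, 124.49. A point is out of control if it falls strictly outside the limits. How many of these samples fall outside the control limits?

1

Compare each point to [121.86, 126.58]: sample 4 = 128.18 > UCL.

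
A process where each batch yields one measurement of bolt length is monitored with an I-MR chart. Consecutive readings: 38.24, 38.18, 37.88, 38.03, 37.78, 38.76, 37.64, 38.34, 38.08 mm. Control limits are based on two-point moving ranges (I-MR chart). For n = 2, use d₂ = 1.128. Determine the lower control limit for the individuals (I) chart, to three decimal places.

X̄ = (38.24 + 38.18 + 37.88 + 38.03 + 37.78 + 38.76 + 37.64 + 38.34 + 38.08) / 9 = 38.1033
Moving ranges: 0.06, 0.30, 0.15, 0.25, 0.98, 1.12, 0.70, 0.26; M̄R̄ = 3.8200 / 8 = 0.4775
LCL = X̄ − 3·M̄R̄/d₂ = 38.1033 − 3 × 0.4775 / 1.128 = 36.8334

36.833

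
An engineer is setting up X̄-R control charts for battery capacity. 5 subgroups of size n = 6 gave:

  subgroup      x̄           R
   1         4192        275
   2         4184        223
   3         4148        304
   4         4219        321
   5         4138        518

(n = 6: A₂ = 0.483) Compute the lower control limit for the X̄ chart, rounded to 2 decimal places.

X̄̄ = (4192 + 4184 + 4148 + 4219 + 4138) / 5 = 20881.0000 / 5 = 4176.2000
R̄ = (275 + 223 + 304 + 321 + 518) / 5 = 1641.0000 / 5 = 328.2000
LCL = X̄̄ − A₂·R̄ = 4176.2000 − 0.483 × 328.2000 = 4017.6794

4017.68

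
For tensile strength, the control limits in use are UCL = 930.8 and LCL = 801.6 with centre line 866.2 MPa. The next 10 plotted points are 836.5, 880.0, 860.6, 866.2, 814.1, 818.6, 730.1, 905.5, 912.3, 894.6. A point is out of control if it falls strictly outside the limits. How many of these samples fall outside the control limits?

Compare each point to [801.6, 930.8]: sample 7 = 730.1 < LCL.

1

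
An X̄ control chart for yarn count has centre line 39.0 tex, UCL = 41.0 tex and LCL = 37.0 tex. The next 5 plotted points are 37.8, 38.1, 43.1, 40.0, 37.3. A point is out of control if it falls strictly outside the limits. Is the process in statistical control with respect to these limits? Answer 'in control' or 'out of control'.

Compare each point to [37.0, 41.0]: sample 3 = 43.1 > UCL.

out of control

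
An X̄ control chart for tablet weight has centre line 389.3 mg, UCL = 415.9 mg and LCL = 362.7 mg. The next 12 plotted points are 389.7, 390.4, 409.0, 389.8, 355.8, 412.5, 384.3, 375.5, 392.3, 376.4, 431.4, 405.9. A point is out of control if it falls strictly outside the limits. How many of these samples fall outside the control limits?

Compare each point to [362.7, 415.9]: sample 5 = 355.8 < LCL; sample 11 = 431.4 > UCL.

2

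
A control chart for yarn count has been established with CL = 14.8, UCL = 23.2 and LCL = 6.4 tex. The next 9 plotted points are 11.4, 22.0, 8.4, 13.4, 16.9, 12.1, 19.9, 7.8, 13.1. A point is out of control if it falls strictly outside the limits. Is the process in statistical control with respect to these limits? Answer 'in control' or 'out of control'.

All 9 points lie within [6.4, 23.2].

in control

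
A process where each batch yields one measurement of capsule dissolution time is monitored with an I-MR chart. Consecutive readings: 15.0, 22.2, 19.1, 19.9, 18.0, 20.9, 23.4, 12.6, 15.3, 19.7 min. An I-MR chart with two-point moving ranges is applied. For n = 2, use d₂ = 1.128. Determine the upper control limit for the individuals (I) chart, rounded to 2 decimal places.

29.34

X̄ = (15.0 + 22.2 + 19.1 + 19.9 + 18.0 + 20.9 + 23.4 + 12.6 + 15.3 + 19.7) / 10 = 18.6100
Moving ranges: 7.2, 3.1, 0.8, 1.9, 2.9, 2.5, 10.8, 2.7, 4.4; M̄R̄ = 36.3000 / 9 = 4.0333
UCL = X̄ + 3·M̄R̄/d₂ = 18.6100 + 3 × 4.0333 / 1.128 = 29.3370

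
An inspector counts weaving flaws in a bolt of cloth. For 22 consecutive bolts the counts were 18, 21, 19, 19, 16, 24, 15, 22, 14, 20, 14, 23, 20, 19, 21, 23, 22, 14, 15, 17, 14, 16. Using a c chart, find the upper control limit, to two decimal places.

c̄ = (18 + 21 + 19 + 19 + 16 + 24 + 15 + 22 + 14 + 20 + 14 + 23 + 20 + 19 + 21 + 23 + 22 + 14 + 15 + 17 + 14 + 16) / 22 = 406 / 22 = 18.4545
UCL = c̄ + 3√c̄ = 18.4545 + 3 × √18.4545 = 18.4545 + 3 × 4.2959 = 31.3422

31.34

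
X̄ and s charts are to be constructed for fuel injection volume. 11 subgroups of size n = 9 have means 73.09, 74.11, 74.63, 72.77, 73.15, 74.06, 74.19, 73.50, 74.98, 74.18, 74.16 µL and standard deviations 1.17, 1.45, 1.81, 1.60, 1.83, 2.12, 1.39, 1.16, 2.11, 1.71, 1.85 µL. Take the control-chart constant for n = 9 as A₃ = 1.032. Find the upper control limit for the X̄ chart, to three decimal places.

75.600

X̄̄ = (73.09 + 74.11 + 74.63 + 72.77 + 73.15 + 74.06 + 74.19 + 73.50 + 74.98 + 74.18 + 74.16) / 11 = 73.8927
s̄ = (1.17 + 1.45 + 1.81 + 1.60 + 1.83 + 2.12 + 1.39 + 1.16 + 2.11 + 1.71 + 1.85) / 11 = 1.6545
UCL = X̄̄ + A₃·s̄ = 73.8927 + 1.032 × 1.6545 = 75.6002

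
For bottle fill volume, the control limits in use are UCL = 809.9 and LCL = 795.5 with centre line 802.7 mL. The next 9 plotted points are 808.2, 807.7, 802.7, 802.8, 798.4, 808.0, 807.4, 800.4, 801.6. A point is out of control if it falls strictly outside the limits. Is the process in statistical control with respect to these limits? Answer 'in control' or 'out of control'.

All 9 points lie within [795.5, 809.9].

in control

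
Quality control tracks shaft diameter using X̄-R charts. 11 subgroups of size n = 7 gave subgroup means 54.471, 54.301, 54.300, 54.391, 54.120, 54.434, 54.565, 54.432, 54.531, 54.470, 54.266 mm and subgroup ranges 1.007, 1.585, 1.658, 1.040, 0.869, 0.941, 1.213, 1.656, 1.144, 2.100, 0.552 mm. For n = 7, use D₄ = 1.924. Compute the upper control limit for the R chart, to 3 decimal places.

R̄ = (1.007 + 1.585 + 1.658 + 1.040 + 0.869 + 0.941 + 1.213 + 1.656 + 1.144 + 2.100 + 0.552) / 11 = 13.7650 / 11 = 1.2514
UCL_R = D₄·R̄ = 1.924 × 1.2514 = 2.4076

2.408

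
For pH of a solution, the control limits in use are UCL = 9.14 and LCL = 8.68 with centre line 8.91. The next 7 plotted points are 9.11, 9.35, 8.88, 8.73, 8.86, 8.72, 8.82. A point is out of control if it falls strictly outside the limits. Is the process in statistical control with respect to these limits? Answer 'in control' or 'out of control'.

out of control

Compare each point to [8.68, 9.14]: sample 2 = 9.35 > UCL.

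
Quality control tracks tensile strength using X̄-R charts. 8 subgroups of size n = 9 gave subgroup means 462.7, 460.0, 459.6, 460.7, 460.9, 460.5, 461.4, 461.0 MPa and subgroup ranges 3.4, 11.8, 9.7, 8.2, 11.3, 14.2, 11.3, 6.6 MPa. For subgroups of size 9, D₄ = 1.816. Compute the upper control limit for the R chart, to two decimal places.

R̄ = (3.4 + 11.8 + 9.7 + 8.2 + 11.3 + 14.2 + 11.3 + 6.6) / 8 = 76.5000 / 8 = 9.5625
UCL_R = D₄·R̄ = 1.816 × 9.5625 = 17.3655

17.37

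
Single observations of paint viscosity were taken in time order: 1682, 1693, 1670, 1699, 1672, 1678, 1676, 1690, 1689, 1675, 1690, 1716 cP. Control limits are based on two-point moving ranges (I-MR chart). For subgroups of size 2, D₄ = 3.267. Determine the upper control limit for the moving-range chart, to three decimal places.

49.896

Moving ranges: 11, 23, 29, 27, 6, 2, 14, 1, 14, 15, 26; M̄R̄ = 168.0000 / 11 = 15.2727
UCL_MR = D₄·M̄R̄ = 3.267 × 15.2727 = 49.8960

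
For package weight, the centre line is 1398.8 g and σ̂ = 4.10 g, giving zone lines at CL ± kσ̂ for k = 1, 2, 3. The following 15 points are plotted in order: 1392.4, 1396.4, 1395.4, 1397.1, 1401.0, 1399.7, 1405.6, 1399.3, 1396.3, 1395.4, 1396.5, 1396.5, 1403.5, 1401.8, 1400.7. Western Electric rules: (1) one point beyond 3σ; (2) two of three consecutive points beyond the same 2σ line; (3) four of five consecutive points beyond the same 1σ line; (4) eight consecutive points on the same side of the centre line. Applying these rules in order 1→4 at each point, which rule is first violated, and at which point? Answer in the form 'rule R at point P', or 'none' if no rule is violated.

Zone of each point (C = within 1σ̂, B = 1σ̂–2σ̂, A = 2σ̂–3σ̂, * = beyond 3σ̂; sign = side of CL): 1:-B, 2:-C, 3:-C, 4:-C, 5:+C, 6:+C, 7:+B, 8:+C, 9:-C, 10:-C, 11:-C, 12:-C, 13:+B, 14:+C, 15:+C
No rule fires across all 15 points.

none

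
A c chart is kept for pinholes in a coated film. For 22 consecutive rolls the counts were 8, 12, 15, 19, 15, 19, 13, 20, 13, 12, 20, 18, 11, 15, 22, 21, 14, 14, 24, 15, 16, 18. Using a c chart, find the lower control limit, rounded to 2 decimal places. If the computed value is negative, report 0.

4.06

c̄ = (8 + 12 + 15 + 19 + 15 + 19 + 13 + 20 + 13 + 12 + 20 + 18 + 11 + 15 + 22 + 21 + 14 + 14 + 24 + 15 + 16 + 18) / 22 = 354 / 22 = 16.0909
LCL = c̄ − 3√c̄ = 16.0909 − 3 × 4.0113 = 4.0569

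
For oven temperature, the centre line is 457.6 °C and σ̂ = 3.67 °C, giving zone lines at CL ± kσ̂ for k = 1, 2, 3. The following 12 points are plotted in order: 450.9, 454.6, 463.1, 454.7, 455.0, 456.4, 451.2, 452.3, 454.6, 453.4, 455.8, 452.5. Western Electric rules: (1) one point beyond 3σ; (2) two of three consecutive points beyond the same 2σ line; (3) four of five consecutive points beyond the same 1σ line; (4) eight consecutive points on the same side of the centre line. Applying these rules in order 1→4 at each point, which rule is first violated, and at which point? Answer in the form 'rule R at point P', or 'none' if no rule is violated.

rule 4 at point 11

Zone of each point (C = within 1σ̂, B = 1σ̂–2σ̂, A = 2σ̂–3σ̂, * = beyond 3σ̂; sign = side of CL): 1:-B, 2:-C, 3:+B, 4:-C, 5:-C, 6:-C, 7:-B, 8:-B, 9:-C, 10:-B, 11:-C, 12:-B
Rule 4 (eight consecutive points on the same side of the centre line) is satisfied at point 11.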